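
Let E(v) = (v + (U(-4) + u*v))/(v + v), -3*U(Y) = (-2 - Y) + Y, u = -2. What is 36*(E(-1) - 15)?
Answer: -570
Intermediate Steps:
U(Y) = 2/3 (U(Y) = -((-2 - Y) + Y)/3 = -1/3*(-2) = 2/3)
E(v) = (2/3 - v)/(2*v) (E(v) = (v + (2/3 - 2*v))/(v + v) = (2/3 - v)/((2*v)) = (2/3 - v)*(1/(2*v)) = (2/3 - v)/(2*v))
36*(E(-1) - 15) = 36*((1/6)*(2 - 3*(-1))/(-1) - 15) = 36*((1/6)*(-1)*(2 + 3) - 15) = 36*((1/6)*(-1)*5 - 15) = 36*(-5/6 - 15) = 36*(-95/6) = -570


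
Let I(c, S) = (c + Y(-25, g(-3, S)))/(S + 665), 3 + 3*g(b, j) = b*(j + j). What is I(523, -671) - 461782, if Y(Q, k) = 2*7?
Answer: -923743/2 ≈ -4.6187e+5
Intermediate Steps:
g(b, j) = -1 + 2*b*j/3 (g(b, j) = -1 + (b*(j + j))/3 = -1 + (b*(2*j))/3 = -1 + (2*b*j)/3 = -1 + 2*b*j/3)
Y(Q, k) = 14
I(c, S) = (14 + c)/(665 + S) (I(c, S) = (c + 14)/(S + 665) = (14 + c)/(665 + S))
I(523, -671) - 461782 = (14 + 523)/(665 - 671) - 461782 = 537/(-6) - 461782 = -⅙*537 - 461782 = -179/2 - 461782 = -923743/2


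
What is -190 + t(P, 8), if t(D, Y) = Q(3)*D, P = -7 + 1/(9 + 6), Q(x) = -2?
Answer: -2642/15 ≈ -176.13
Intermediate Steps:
P = -104/15 (P = -7 + 1/15 = -104/15 ≈ -6.9333)
t(D, Y) = -2*D
-190 + t(P, 8) = -190 - 2*(-104/15) = -190 + 208/15 = -2642/15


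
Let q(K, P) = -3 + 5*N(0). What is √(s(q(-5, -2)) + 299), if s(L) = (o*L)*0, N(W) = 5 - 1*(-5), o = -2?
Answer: √299 ≈ 17.292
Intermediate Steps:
N(W) = 10 (N(W) = 5 + 5 = 10)
q(K, P) = 47 (q(K, P) = -3 + 5*10 = -3 + 50 = 47)
s(L) = 0 (s(L) = -2*L*0 = 0)
√(s(q(-5, -2)) + 299) = √(0 + 299) = √299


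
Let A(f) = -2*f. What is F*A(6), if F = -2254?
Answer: 27048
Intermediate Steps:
F*A(6) = -(-4508)*6 = -2254*(-12) = 27048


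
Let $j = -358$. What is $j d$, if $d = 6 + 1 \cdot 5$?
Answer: $-3938$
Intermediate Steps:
$d = 11$ ($d = 6 + 5 = 11$)
$j d = \left(-358\right) 11 = -3938$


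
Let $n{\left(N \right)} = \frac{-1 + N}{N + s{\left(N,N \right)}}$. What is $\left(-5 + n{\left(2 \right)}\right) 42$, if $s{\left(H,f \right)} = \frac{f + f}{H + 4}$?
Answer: $- \frac{777}{4} \approx -194.25$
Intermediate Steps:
$s{\left(H,f \right)} = \frac{2 f}{4 + H}$
$n{\left(N \right)} = \frac{-1 + N}{N + \frac{2 N}{4 + N}}$
$\left(-5 + n{\left(2 \right)}\right) 42 = \left(-5 + \frac{\left(-1 + 2\right) \left(4 + 2\right)}{2 \left(6 + 2\right)}\right) 42 = \left(-5 + \frac{1}{2} \cdot \frac{1}{8} \cdot 1 \cdot 6\right) 42 = \left(-5 + \frac{3}{8}\right) 42 = \left(- \frac{37}{8}\right) 42 = - \frac{777}{4}$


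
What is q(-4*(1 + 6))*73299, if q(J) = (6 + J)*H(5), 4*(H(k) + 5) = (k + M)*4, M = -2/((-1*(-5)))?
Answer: 3225156/5 ≈ 6.4503e+5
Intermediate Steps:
M = -⅖ (M = -2/5 = -2*⅕ = -⅖ ≈ -0.40000)
H(k) = -27/5 + k (H(k) = -5 + ((k - ⅖)*4)/4 = -5 + ((-⅖ + k)*4)/4 = -5 + (-8/5 + 4*k)/4 = -5 + (-⅖ + k) = -27/5 + k)
q(J) = -12/5 - 2*J/5 (q(J) = (6 + J)*(-27/5 + 5) = (6 + J)*(-⅖) = -12/5 - 2*J/5)
q(-4*(1 + 6))*73299 = (-12/5 - (-8)*(1 + 6)/5)*73299 = (-12/5 - (-8)*7/5)*73299 = (-12/5 - ⅖*(-28))*73299 = (-12/5 + 56/5)*73299 = (44/5)*73299 = 3225156/5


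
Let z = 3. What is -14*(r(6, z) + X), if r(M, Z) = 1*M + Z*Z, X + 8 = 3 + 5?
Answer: -210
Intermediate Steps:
X = 0 (X = -8 + (3 + 5) = -8 + 8 = 0)
r(M, Z) = M + Z**2
-14*(r(6, z) + X) = -14*((6 + 3**2) + 0) = -14*((6 + 9) + 0) = -14*(15 + 0) = -14*15 = -210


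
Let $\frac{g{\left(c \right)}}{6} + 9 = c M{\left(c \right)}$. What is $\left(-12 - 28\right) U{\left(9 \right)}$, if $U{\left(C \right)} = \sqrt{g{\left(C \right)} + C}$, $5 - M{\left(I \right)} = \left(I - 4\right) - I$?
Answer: $-840$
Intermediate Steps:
$M{\left(I \right)} = 9$ ($M{\left(I \right)} = 5 - \left(\left(I - 4\right) - I\right) = 5 - \left(\left(-4 + I\right) - I\right) = 5 - -4 = 5 + 4 = 9$)
$g{\left(c \right)} = -54 + 54 c$ ($g{\left(c \right)} = -54 + 6 c 9 = -54 + 6 \cdot 9 c = -54 + 54 c$)
$U{\left(C \right)} = \sqrt{-54 + 55 C}$ ($U{\left(C \right)} = \sqrt{\left(-54 + 54 C\right) + C} = \sqrt{-54 + 55 C}$)
$\left(-12 - 28\right) U{\left(9 \right)} = \left(-12 - 28\right) \sqrt{-54 + 55 \cdot 9} = \left(-12 - 28\right) \sqrt{-54 + 495} = - 40 \sqrt{441} = \left(-40\right) 21 = -840$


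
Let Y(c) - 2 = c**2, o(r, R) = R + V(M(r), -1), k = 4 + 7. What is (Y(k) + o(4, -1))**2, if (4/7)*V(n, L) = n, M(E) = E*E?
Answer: 22500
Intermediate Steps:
M(E) = E**2
V(n, L) = 7*n/4
k = 11
o(r, R) = R + 7*r**2/4
Y(c) = 2 + c**2
(Y(k) + o(4, -1))**2 = ((2 + 11**2) + (-1 + (7/4)*4**2))**2 = ((2 + 121) + (-1 + (7/4)*16))**2 = (123 + (-1 + 28))**2 = (123 + 27)**2 = 150**2 = 22500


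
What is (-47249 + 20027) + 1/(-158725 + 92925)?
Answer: -1791207601/65800 ≈ -27222.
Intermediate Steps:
(-47249 + 20027) + 1/(-158725 + 92925) = -27222 + 1/(-65800) = -27222 - 1/65800 = -1791207601/65800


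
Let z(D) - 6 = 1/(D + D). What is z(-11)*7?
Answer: 917/22 ≈ 41.682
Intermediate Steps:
z(D) = 6 + 1/(2*D) (z(D) = 6 + 1/(D + D) = 6 + 1/(2*D))
z(-11)*7 = (6 + (½)/(-11))*7 = (6 + (½)*(-1/11))*7 = (6 - 1/22)*7 = (131/22)*7 = 917/22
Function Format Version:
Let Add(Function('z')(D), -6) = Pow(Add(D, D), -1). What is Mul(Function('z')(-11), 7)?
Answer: Rational(917, 22) ≈ 41.682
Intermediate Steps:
Function('z')(D) = Add(6, Mul(Rational(1, 2), Pow(D, -1))) (Function('z')(D) = Add(6, Pow(Add(D, D), -1)) = Add(6, Pow(Mul(2, D), -1)) = Add(6, Mul(Rational(1, 2), Pow(D, -1))))
Mul(Function('z')(-11), 7) = Mul(Add(6, Mul(Rational(1, 2), Pow(-11, -1))), 7) = Mul(Add(6, Mul(Rational(1, 2), Rational(-1, 11))), 7) = Mul(Add(6, Rational(-1, 22)), 7) = Mul(Rational(131, 22), 7) = Rational(917, 22)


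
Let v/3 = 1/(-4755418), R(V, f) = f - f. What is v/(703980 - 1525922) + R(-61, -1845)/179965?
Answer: 3/3908677781756 ≈ 7.6752e-13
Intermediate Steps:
R(V, f) = 0
v = -3/4755418 (v = 3/(-4755418) = 3*(-1/4755418) = -3/4755418 ≈ -6.3086e-7)
v/(703980 - 1525922) + R(-61, -1845)/179965 = -3/(4755418*(703980 - 1525922)) + 0/179965 = -3/4755418/(-821942) + 0*(1/179965) = -3/4755418*(-1/821942) + 0 = 3/3908677781756 + 0 = 3/3908677781756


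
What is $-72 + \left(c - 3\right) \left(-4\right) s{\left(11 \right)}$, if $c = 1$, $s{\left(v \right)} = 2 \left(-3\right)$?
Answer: $-120$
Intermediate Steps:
$s{\left(v \right)} = -6$
$-72 + \left(c - 3\right) \left(-4\right) s{\left(11 \right)} = -72 + \left(1 - 3\right) \left(-4\right) \left(-6\right) = -72 + \left(-2\right) \left(-4\right) \left(-6\right) = -72 + 8 \left(-6\right) = -72 - 48 = -120$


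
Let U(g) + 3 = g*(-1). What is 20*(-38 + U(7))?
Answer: -960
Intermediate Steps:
U(g) = -3 - g (U(g) = -3 + g*(-1) = -3 - g)
20*(-38 + U(7)) = 20*(-38 + (-3 - 1*7)) = 20*(-38 + (-3 - 7)) = 20*(-38 - 10) = 20*(-48) = -960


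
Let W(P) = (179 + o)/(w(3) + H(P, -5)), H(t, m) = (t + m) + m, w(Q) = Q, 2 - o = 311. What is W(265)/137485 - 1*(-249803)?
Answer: 886079468726/3547113 ≈ 2.4980e+5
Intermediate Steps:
o = -309 (o = 2 - 1*311 = 2 - 311 = -309)
H(t, m) = t + 2*m (H(t, m) = (m + t) + m = t + 2*m)
W(P) = -130/(-7 + P) (W(P) = (179 - 309)/(3 + (P + 2*(-5))) = -130/(3 + (P - 10)) = -130/(3 + (-10 + P)) = -130/(-7 + P))
W(265)/137485 - 1*(-249803) = -130/(-7 + 265)/137485 - 1*(-249803) = -130/258*(1/137485) + 249803 = -130*1/258*(1/137485) + 249803 = -65/129*1/137485 + 249803 = -13/3547113 + 249803 = 886079468726/3547113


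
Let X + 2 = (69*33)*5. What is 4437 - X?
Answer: -6946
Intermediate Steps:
X = 11383 (X = -2 + (69*33)*5 = -2 + 2277*5 = -2 + 11385 = 11383)
4437 - X = 4437 - 1*11383 = 4437 - 11383 = -6946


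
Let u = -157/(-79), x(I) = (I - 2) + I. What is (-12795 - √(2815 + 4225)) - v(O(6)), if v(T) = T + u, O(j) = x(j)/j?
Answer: -3033281/237 - 8*√110 ≈ -12883.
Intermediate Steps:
x(I) = -2 + 2*I (x(I) = (-2 + I) + I = -2 + 2*I)
O(j) = (-2 + 2*j)/j
u = 157/79 (u = -157*(-1/79) = 157/79 ≈ 1.9873)
v(T) = 157/79 + T (v(T) = T + 157/79 = 157/79 + T)
(-12795 - √(2815 + 4225)) - v(O(6)) = (-12795 - √(2815 + 4225)) - (157/79 + (2 - 2/6)) = (-12795 - √7040) - (157/79 + (2 - 2*⅙)) = (-12795 - 8*√110) - (157/79 + (2 - ⅓)) = (-12795 - 8*√110) - (157/79 + 5/3) = (-12795 - 8*√110) - 1*866/237 = (-12795 - 8*√110) - 866/237 = -3033281/237 - 8*√110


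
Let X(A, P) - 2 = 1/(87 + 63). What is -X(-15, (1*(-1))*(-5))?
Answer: -301/150 ≈ -2.0067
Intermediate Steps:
X(A, P) = 301/150 (X(A, P) = 2 + 1/(87 + 63) = 2 + 1/150 = 301/150)
-X(-15, (1*(-1))*(-5)) = -1*301/150 = -301/150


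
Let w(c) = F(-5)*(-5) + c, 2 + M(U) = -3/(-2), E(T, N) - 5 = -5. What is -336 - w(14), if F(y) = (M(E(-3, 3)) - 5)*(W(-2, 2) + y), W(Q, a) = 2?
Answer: -535/2 ≈ -267.50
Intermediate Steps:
E(T, N) = 0 (E(T, N) = 5 - 5 = 0)
M(U) = -½ (M(U) = -2 - 3/(-2) = -2 - 3*(-½) = -2 + 3/2 = -½)
F(y) = -11 - 11*y/2 (F(y) = (-½ - 5)*(2 + y) = -11*(2 + y)/2 = -11 - 11*y/2)
w(c) = -165/2 + c (w(c) = (-11 - 11/2*(-5))*(-5) + c = (-11 + 55/2)*(-5) + c = (33/2)*(-5) + c = -165/2 + c)
-336 - w(14) = -336 - (-165/2 + 14) = -336 - 1*(-137/2) = -336 + 137/2 = -535/2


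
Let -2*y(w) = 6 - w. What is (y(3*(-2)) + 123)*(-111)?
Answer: -12987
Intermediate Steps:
y(w) = -3 + w/2 (y(w) = -(6 - w)/2 = -3 + w/2)
(y(3*(-2)) + 123)*(-111) = ((-3 + (3*(-2))/2) + 123)*(-111) = ((-3 + (1/2)*(-6)) + 123)*(-111) = ((-3 - 3) + 123)*(-111) = (-6 + 123)*(-111) = 117*(-111) = -12987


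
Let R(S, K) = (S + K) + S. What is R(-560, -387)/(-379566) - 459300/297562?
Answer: -7903919903/5133837186 ≈ -1.5396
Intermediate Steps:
R(S, K) = K + 2*S (R(S, K) = (K + S) + S = K + 2*S)
R(-560, -387)/(-379566) - 459300/297562 = (-387 + 2*(-560))/(-379566) - 459300/297562 = (-387 - 1120)*(-1/379566) - 459300*1/297562 = -1507*(-1/379566) - 229650/148781 = 137/34506 - 229650/148781 = -7903919903/5133837186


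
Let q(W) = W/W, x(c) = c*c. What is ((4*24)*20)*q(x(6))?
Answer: 1920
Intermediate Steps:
x(c) = c²
q(W) = 1
((4*24)*20)*q(x(6)) = ((4*24)*20)*1 = (96*20)*1 = 1920*1 = 1920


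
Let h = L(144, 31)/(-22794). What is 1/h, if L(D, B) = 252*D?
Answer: -3799/6048 ≈ -0.62814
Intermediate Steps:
h = -6048/3799 (h = (252*144)/(-22794) = 36288*(-1/22794) = -6048/3799 ≈ -1.5920)
1/h = 1/(-6048/3799) = -3799/6048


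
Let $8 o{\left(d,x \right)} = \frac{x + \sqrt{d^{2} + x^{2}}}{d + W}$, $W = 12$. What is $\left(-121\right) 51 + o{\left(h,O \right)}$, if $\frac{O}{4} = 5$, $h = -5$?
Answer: $- \frac{86389}{14} + \frac{5 \sqrt{17}}{56} \approx -6170.3$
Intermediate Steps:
$O = 20$ ($O = 4 \cdot 5 = 20$)
$o{\left(d,x \right)} = \frac{x + \sqrt{d^{2} + x^{2}}}{8 \left(12 + d\right)}$ ($o{\left(d,x \right)} = \frac{\left(x + \sqrt{d^{2} + x^{2}}\right) \frac{1}{d + 12}}{8} = \frac{\left(x + \sqrt{d^{2} + x^{2}}\right) \frac{1}{12 + d}}{8} = \frac{\frac{1}{12 + d} \left(x + \sqrt{d^{2} + x^{2}}\right)}{8} = \frac{x + \sqrt{d^{2} + x^{2}}}{8 \left(12 + d\right)}$)
$\left(-121\right) 51 + o{\left(h,O \right)} = \left(-121\right) 51 + \frac{20 + \sqrt{\left(-5\right)^{2} + 20^{2}}}{8 \left(12 - 5\right)} = -6171 + \frac{20 + \sqrt{25 + 400}}{8 \cdot 7} = -6171 + \frac{1}{8} \cdot \frac{1}{7} \left(20 + \sqrt{425}\right) = -6171 + \frac{1}{8} \cdot \frac{1}{7} \left(20 + 5 \sqrt{17}\right) = -6171 + \left(\frac{5}{14} + \frac{5 \sqrt{17}}{56}\right) = - \frac{86389}{14} + \frac{5 \sqrt{17}}{56}$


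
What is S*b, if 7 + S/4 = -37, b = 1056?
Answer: -185856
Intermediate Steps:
S = -176 (S = -28 + 4*(-37) = -28 - 148 = -176)
S*b = -176*1056 = -185856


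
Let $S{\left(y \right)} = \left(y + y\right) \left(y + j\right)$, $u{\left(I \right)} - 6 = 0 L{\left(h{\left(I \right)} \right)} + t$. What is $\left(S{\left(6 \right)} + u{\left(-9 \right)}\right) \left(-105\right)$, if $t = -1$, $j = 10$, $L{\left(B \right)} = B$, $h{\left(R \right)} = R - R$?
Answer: $-20685$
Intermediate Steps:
$h{\left(R \right)} = 0$
$u{\left(I \right)} = 5$ ($u{\left(I \right)} = 6 + \left(0 \cdot 0 - 1\right) = 6 + \left(0 - 1\right) = 6 - 1 = 5$)
$S{\left(y \right)} = 2 y \left(10 + y\right)$ ($S{\left(y \right)} = \left(y + y\right) \left(y + 10\right) = 2 y \left(10 + y\right)$)
$\left(S{\left(6 \right)} + u{\left(-9 \right)}\right) \left(-105\right) = \left(2 \cdot 6 \left(10 + 6\right) + 5\right) \left(-105\right) = \left(2 \cdot 6 \cdot 16 + 5\right) \left(-105\right) = \left(192 + 5\right) \left(-105\right) = 197 \left(-105\right) = -20685$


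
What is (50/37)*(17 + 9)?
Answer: 1300/37 ≈ 35.135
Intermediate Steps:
(50/37)*(17 + 9) = (50*(1/37))*26 = (50/37)*26 = 1300/37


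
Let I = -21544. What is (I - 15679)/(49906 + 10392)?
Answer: -37223/60298 ≈ -0.61732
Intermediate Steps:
(I - 15679)/(49906 + 10392) = (-21544 - 15679)/(49906 + 10392) = -37223/60298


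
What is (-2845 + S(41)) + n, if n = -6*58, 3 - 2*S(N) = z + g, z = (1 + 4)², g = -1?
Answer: -6407/2 ≈ -3203.5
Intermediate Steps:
z = 25 (z = 5² = 25)
S(N) = -21/2 (S(N) = 3/2 - (25 - 1)/2 = 3/2 - ½*24 = 3/2 - 12 = -21/2)
n = -348
(-2845 + S(41)) + n = (-2845 - 21/2) - 348 = -5711/2 - 348 = -6407/2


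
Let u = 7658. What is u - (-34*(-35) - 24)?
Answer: 6492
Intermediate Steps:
u - (-34*(-35) - 24) = 7658 - (-34*(-35) - 24) = 7658 - (1190 - 24) = 7658 - 1*1166 = 7658 - 1166 = 6492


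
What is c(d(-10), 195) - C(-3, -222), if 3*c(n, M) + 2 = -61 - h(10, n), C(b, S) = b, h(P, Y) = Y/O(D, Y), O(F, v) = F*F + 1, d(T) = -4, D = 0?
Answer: -50/3 ≈ -16.667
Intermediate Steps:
O(F, v) = 1 + F² (O(F, v) = F² + 1 = 1 + F²)
h(P, Y) = Y (h(P, Y) = Y/(1 + 0²) = Y/(1 + 0) = Y/1 = Y*1 = Y)
c(n, M) = -21 - n/3 (c(n, M) = -⅔ + (-61 - n)/3 = -⅔ + (-61/3 - n/3) = -21 - n/3)
c(d(-10), 195) - C(-3, -222) = (-21 - ⅓*(-4)) - 1*(-3) = (-21 + 4/3) + 3 = -59/3 + 3 = -50/3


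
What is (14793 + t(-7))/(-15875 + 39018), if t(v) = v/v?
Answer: 14794/23143 ≈ 0.63924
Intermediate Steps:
t(v) = 1
(14793 + t(-7))/(-15875 + 39018) = (14793 + 1)/(-15875 + 39018) = 14794/23143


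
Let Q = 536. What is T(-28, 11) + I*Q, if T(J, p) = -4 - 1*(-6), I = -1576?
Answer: -844734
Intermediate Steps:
T(J, p) = 2 (T(J, p) = -4 + 6 = 2)
T(-28, 11) + I*Q = 2 - 1576*536 = 2 - 844736 = -844734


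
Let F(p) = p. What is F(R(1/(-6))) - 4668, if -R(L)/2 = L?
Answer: -14003/3 ≈ -4667.7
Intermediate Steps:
R(L) = -2*L
F(R(1/(-6))) - 4668 = -2/(-6) - 4668 = -2*(-1/6) - 4668 = 1/3 - 4668 = -14003/3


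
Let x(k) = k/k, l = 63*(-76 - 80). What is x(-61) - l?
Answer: 9829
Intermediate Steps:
l = -9828 (l = 63*(-156) = -9828)
x(k) = 1
x(-61) - l = 1 - 1*(-9828) = 1 + 9828 = 9829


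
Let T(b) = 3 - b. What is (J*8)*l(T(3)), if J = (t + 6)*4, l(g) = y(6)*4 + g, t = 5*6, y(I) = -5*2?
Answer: -46080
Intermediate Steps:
y(I) = -10
t = 30
l(g) = -40 + g (l(g) = -10*4 + g = -40 + g)
J = 144 (J = (30 + 6)*4 = 36*4 = 144)
(J*8)*l(T(3)) = (144*8)*(-40 + (3 - 1*3)) = 1152*(-40 + (3 - 3)) = 1152*(-40 + 0) = 1152*(-40) = -46080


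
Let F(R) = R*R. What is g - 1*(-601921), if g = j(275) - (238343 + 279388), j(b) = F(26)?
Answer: 84866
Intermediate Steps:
F(R) = R²
j(b) = 676 (j(b) = 26² = 676)
g = -517055 (g = 676 - (238343 + 279388) = 676 - 1*517731 = 676 - 517731 = -517055)
g - 1*(-601921) = -517055 - 1*(-601921) = -517055 + 601921 = 84866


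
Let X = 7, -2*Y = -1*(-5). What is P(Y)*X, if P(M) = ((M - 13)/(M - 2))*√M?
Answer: 217*I*√10/18 ≈ 38.123*I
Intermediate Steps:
Y = -5/2 (Y = -(-1)*(-5)/2 = -½*5 = -5/2 ≈ -2.5000)
P(M) = √M*(-13 + M)/(-2 + M) (P(M) = ((-13 + M)/(-2 + M))*√M = √M*(-13 + M)/(-2 + M))
P(Y)*X = (√(-5/2)*(-13 - 5/2)/(-2 - 5/2))*7 = ((I*√10/2)*(-31/2)/(-9/2))*7 = ((I*√10/2)*(-2/9)*(-31/2))*7 = (31*I*√10/18)*7 = 217*I*√10/18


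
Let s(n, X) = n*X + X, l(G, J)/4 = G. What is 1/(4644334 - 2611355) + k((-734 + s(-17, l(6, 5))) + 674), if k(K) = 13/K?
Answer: -26428283/902642676 ≈ -0.029279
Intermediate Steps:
l(G, J) = 4*G
s(n, X) = X + X*n (s(n, X) = X*n + X = X + X*n)
1/(4644334 - 2611355) + k((-734 + s(-17, l(6, 5))) + 674) = 1/(4644334 - 2611355) + 13/((-734 + (4*6)*(1 - 17)) + 674) = 1/2032979 + 13/((-734 + 24*(-16)) + 674) = 1/2032979 + 13/((-734 - 384) + 674) = 1/2032979 + 13/(-1118 + 674) = 1/2032979 + 13/(-444) = 1/2032979 + 13*(-1/444) = 1/2032979 - 13/444 = -26428283/902642676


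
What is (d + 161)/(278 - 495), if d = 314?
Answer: -475/217 ≈ -2.1889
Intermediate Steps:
(d + 161)/(278 - 495) = (314 + 161)/(278 - 495) = 475/(-217) = 475*(-1/217) = -475/217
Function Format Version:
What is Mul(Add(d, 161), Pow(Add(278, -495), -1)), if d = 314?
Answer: Rational(-475, 217) ≈ -2.1889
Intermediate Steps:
Mul(Add(d, 161), Pow(Add(278, -495), -1)) = Mul(Add(314, 161), Pow(Add(278, -495), -1)) = Mul(475, Pow(-217, -1)) = Mul(475, Rational(-1, 217)) = Rational(-475, 217)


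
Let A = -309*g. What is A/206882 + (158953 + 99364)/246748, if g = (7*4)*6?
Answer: 20315977709/25523859868 ≈ 0.79596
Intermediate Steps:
g = 168 (g = 28*6 = 168)
A = -51912 (A = -309*168 = -51912)
A/206882 + (158953 + 99364)/246748 = -51912/206882 + (158953 + 99364)/246748 = -51912*1/206882 + 258317*(1/246748) = -25956/103441 + 258317/246748 = 20315977709/25523859868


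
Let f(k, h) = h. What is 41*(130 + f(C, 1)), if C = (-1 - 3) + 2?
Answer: 5371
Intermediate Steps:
C = -2 (C = -4 + 2 = -2)
41*(130 + f(C, 1)) = 41*(130 + 1) = 41*131 = 5371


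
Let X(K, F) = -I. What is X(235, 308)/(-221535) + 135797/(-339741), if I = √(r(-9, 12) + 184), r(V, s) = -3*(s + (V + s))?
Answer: -135797/339741 + √139/221535 ≈ -0.39965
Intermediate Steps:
r(V, s) = -6*s - 3*V (r(V, s) = -3*(V + 2*s) = -6*s - 3*V)
I = √139 (I = √((-6*12 - 3*(-9)) + 184) = √((-72 + 27) + 184) = √(-45 + 184) = √139 ≈ 11.790)
X(K, F) = -√139
X(235, 308)/(-221535) + 135797/(-339741) = -√139/(-221535) + 135797/(-339741) = -√139*(-1/221535) + 135797*(-1/339741) = √139/221535 - 135797/339741 = -135797/339741 + √139/221535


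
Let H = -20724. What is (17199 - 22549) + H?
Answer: -26074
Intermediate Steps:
(17199 - 22549) + H = (17199 - 22549) - 20724 = -5350 - 20724 = -26074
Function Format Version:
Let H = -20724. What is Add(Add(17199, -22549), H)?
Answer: -26074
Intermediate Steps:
Add(Add(17199, -22549), H) = Add(Add(17199, -22549), -20724) = Add(-5350, -20724) = -26074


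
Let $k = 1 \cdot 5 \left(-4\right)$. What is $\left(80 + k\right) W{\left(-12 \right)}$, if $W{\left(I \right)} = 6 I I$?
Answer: $51840$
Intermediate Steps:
$k = -20$ ($k = 5 \left(-4\right) = -20$)
$W{\left(I \right)} = 6 I^{2}$
$\left(80 + k\right) W{\left(-12 \right)} = \left(80 - 20\right) 6 \left(-12\right)^{2} = 60 \cdot 6 \cdot 144 = 60 \cdot 864 = 51840$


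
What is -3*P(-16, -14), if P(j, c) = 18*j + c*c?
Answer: 276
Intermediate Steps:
P(j, c) = c² + 18*j (P(j, c) = 18*j + c² = c² + 18*j)
-3*P(-16, -14) = -3*((-14)² + 18*(-16)) = -3*(196 - 288) = -3*(-92) = 276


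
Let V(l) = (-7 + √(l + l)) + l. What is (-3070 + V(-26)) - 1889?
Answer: -4992 + 2*I*√13 ≈ -4992.0 + 7.2111*I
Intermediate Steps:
V(l) = -7 + l + √2*√l (V(l) = (-7 + √(2*l)) + l = (-7 + √2*√l) + l = -7 + l + √2*√l)
(-3070 + V(-26)) - 1889 = (-3070 + (-7 - 26 + √2*√(-26))) - 1889 = (-3070 + (-7 - 26 + √2*(I*√26))) - 1889 = (-3070 + (-7 - 26 + 2*I*√13)) - 1889 = (-3070 + (-33 + 2*I*√13)) - 1889 = (-3103 + 2*I*√13) - 1889 = -4992 + 2*I*√13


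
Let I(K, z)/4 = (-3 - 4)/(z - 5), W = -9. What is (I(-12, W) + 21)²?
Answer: 529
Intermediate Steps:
I(K, z) = -28/(-5 + z) (I(K, z) = 4*((-3 - 4)/(z - 5)) = 4*(-7/(-5 + z)) = -28/(-5 + z))
(I(-12, W) + 21)² = (-28/(-5 - 9) + 21)² = (-28/(-14) + 21)² = (-28*(-1/14) + 21)² = (2 + 21)² = 23² = 529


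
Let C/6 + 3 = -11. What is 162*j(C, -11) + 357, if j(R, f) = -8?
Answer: -939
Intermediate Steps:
C = -84 (C = -18 + 6*(-11) = -18 - 66 = -84)
162*j(C, -11) + 357 = 162*(-8) + 357 = -1296 + 357 = -939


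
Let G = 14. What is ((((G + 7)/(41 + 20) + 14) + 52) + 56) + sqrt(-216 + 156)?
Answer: 7463/61 + 2*I*sqrt(15) ≈ 122.34 + 7.746*I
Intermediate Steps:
((((G + 7)/(41 + 20) + 14) + 52) + 56) + sqrt(-216 + 156) = ((((14 + 7)/(41 + 20) + 14) + 52) + 56) + sqrt(-216 + 156) = (((21/61 + 14) + 52) + 56) + sqrt(-60) = (((21*(1/61) + 14) + 52) + 56) + 2*I*sqrt(15) = (((21/61 + 14) + 52) + 56) + 2*I*sqrt(15) = ((875/61 + 52) + 56) + 2*I*sqrt(15) = (4047/61 + 56) + 2*I*sqrt(15) = 7463/61 + 2*I*sqrt(15)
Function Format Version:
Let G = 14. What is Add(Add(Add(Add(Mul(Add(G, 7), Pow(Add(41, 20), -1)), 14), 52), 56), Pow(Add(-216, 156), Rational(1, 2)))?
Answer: Add(Rational(7463, 61), Mul(2, I, Pow(15, Rational(1, 2)))) ≈ Add(122.34, Mul(7.7460, I))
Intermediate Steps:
Add(Add(Add(Add(Mul(Add(G, 7), Pow(Add(41, 20), -1)), 14), 52), 56), Pow(Add(-216, 156), Rational(1, 2))) = Add(Add(Add(Add(Mul(Add(14, 7), Pow(Add(41, 20), -1)), 14), 52), 56), Pow(Add(-216, 156), Rational(1, 2))) = Add(Add(Add(Add(Mul(21, Pow(61, -1)), 14), 52), 56), Pow(-60, Rational(1, 2))) = Add(Add(Add(Add(Mul(21, Rational(1, 61)), 14), 52), 56), Mul(2, I, Pow(15, Rational(1, 2)))) = Add(Add(Add(Add(Rational(21, 61), 14), 52), 56), Mul(2, I, Pow(15, Rational(1, 2)))) = Add(Add(Add(Rational(875, 61), 52), 56), Mul(2, I, Pow(15, Rational(1, 2)))) = Add(Add(Rational(4047, 61), 56), Mul(2, I, Pow(15, Rational(1, 2)))) = Add(Rational(7463, 61), Mul(2, I, Pow(15, Rational(1, 2))))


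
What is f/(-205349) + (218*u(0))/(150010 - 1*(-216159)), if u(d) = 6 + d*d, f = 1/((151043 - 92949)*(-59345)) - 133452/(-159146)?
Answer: 5661628570168973672869/1586762617324750326319430 ≈ 0.0035680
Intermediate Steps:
f = 17695675807739/21102688780030 (f = -1/59345/58094 - 133452*(-1/159146) = (1/58094)*(-1/59345) + 66726/79573 = -1/3447588430 + 66726/79573 = 17695675807739/21102688780030 ≈ 0.83855)
u(d) = 6 + d²
f/(-205349) + (218*u(0))/(150010 - 1*(-216159)) = (17695675807739/21102688780030)/(-205349) + (218*(6 + 0²))/(150010 - 1*(-216159)) = (17695675807739/21102688780030)*(-1/205349) + (218*(6 + 0))/(150010 + 216159) = -17695675807739/4333416038290380470 + (218*6)/366169 = -17695675807739/4333416038290380470 + 1308*(1/366169) = -17695675807739/4333416038290380470 + 1308/366169 = 5661628570168973672869/1586762617324750326319430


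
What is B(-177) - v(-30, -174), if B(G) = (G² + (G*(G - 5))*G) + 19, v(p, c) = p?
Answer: -5670500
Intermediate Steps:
B(G) = 19 + G² + G²*(-5 + G) (B(G) = (G² + (G*(-5 + G))*G) + 19 = (G² + G²*(-5 + G)) + 19 = 19 + G² + G²*(-5 + G))
B(-177) - v(-30, -174) = (19 + (-177)³ - 4*(-177)²) - 1*(-30) = (19 - 5545233 - 4*31329) + 30 = (19 - 5545233 - 125316) + 30 = -5670530 + 30 = -5670500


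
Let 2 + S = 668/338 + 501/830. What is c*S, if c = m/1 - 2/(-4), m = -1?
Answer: -81349/280540 ≈ -0.28997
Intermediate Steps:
c = -1/2 (c = -1/1 - 2/(-4) = -1*1 - 2*(-1/4) = -1 + 1/2 = -1/2 ≈ -0.50000)
S = 81349/140270 (S = -2 + (668/338 + 501/830) = -2 + (668*(1/338) + 501*(1/830)) = -2 + (334/169 + 501/830) = -2 + 361889/140270 = 81349/140270 ≈ 0.57995)
c*S = -1/2*81349/140270 = -81349/280540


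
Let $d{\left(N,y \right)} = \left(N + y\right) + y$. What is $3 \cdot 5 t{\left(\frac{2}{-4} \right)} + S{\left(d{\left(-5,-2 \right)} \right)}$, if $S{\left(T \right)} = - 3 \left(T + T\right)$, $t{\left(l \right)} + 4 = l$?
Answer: $- \frac{27}{2} \approx -13.5$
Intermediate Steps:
$t{\left(l \right)} = -4 + l$
$d{\left(N,y \right)} = N + 2 y$
$S{\left(T \right)} = - 6 T$ ($S{\left(T \right)} = - 3 \cdot 2 T = - 6 T$)
$3 \cdot 5 t{\left(\frac{2}{-4} \right)} + S{\left(d{\left(-5,-2 \right)} \right)} = 3 \cdot 5 \left(-4 + \frac{2}{-4}\right) - 6 \left(-5 + 2 \left(-2\right)\right) = 15 \left(-4 + 2 \left(- \frac{1}{4}\right)\right) - 6 \left(-5 - 4\right) = 15 \left(-4 - \frac{1}{2}\right) - -54 = 15 \left(- \frac{9}{2}\right) + 54 = - \frac{135}{2} + 54 = - \frac{27}{2}$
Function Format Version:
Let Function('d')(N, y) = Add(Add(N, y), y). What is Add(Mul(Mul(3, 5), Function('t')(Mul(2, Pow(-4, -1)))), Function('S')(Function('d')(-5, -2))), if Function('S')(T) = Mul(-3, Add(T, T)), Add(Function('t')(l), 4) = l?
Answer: Rational(-27, 2) ≈ -13.500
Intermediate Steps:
Function('t')(l) = Add(-4, l)
Function('d')(N, y) = Add(N, Mul(2, y))
Function('S')(T) = Mul(-6, T) (Function('S')(T) = Mul(-3, Mul(2, T)) = Mul(-6, T))
Add(Mul(Mul(3, 5), Function('t')(Mul(2, Pow(-4, -1)))), Function('S')(Function('d')(-5, -2))) = Add(Mul(Mul(3, 5), Add(-4, Mul(2, Pow(-4, -1)))), Mul(-6, Add(-5, Mul(2, -2)))) = Add(Mul(15, Add(-4, Mul(2, Rational(-1, 4)))), Mul(-6, Add(-5, -4))) = Add(Mul(15, Add(-4, Rational(-1, 2))), Mul(-6, -9)) = Add(Mul(15, Rational(-9, 2)), 54) = Add(Rational(-135, 2), 54) = Rational(-27, 2)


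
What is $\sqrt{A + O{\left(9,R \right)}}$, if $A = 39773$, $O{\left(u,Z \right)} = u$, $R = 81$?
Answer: $\sqrt{39782} \approx 199.45$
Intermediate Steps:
$\sqrt{A + O{\left(9,R \right)}} = \sqrt{39773 + 9} = \sqrt{39782}$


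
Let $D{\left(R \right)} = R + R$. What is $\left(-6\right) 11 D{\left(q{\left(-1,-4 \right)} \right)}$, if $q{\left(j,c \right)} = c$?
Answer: $528$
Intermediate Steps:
$D{\left(R \right)} = 2 R$
$\left(-6\right) 11 D{\left(q{\left(-1,-4 \right)} \right)} = \left(-6\right) 11 \cdot 2 \left(-4\right) = \left(-66\right) \left(-8\right) = 528$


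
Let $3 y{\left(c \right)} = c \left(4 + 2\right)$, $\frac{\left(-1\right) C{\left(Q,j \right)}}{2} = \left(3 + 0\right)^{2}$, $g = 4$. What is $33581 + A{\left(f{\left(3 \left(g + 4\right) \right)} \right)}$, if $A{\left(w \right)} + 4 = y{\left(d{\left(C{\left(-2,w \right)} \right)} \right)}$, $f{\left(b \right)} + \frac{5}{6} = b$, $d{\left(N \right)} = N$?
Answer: $33541$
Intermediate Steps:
$C{\left(Q,j \right)} = -18$ ($C{\left(Q,j \right)} = - 2 \left(3 + 0\right)^{2} = - 2 \cdot 3^{2} = \left(-2\right) 9 = -18$)
$f{\left(b \right)} = - \frac{5}{6} + b$
$y{\left(c \right)} = 2 c$ ($y{\left(c \right)} = \frac{c \left(4 + 2\right)}{3} = \frac{c 6}{3} = \frac{6 c}{3} = 2 c$)
$A{\left(w \right)} = -40$ ($A{\left(w \right)} = -4 + 2 \left(-18\right) = -4 - 36 = -40$)
$33581 + A{\left(f{\left(3 \left(g + 4\right) \right)} \right)} = 33581 - 40 = 33541$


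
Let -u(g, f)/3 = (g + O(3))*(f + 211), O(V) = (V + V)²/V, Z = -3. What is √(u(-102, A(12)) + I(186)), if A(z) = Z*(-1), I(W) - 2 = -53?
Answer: √57729 ≈ 240.27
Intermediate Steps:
I(W) = -51 (I(W) = 2 - 53 = -51)
A(z) = 3 (A(z) = -3*(-1) = 3)
O(V) = 4*V (O(V) = (2*V)²/V = (4*V²)/V = 4*V)
u(g, f) = -3*(12 + g)*(211 + f) (u(g, f) = -3*(g + 4*3)*(f + 211) = -3*(g + 12)*(211 + f) = -3*(12 + g)*(211 + f))
√(u(-102, A(12)) + I(186)) = √((-7596 - 633*(-102) - 36*3 - 3*3*(-102)) - 51) = √((-7596 + 64566 - 108 + 918) - 51) = √(57780 - 51) = √57729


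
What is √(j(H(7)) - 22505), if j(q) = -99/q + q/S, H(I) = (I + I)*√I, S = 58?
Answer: √(-3709634180 - 126730*√7)/406 ≈ 150.02*I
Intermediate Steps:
H(I) = 2*I^(3/2) (H(I) = (2*I)*√I = 2*I^(3/2))
j(q) = -99/q + q/58
√(j(H(7)) - 22505) = √((-99*√7/98 + (2*7^(3/2))/58) - 22505) = √((-99*√7/98 + (2*(7*√7))/58) - 22505) = √((-99*√7/98 + (14*√7)/58) - 22505) = √((-99*√7/98 + 7*√7/29) - 22505) = √(-2185*√7/2842 - 22505) = √(-22505 - 2185*√7/2842)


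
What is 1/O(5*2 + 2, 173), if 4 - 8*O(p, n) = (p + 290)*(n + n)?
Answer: -1/13061 ≈ -7.6564e-5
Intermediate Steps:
O(p, n) = ½ - n*(290 + p)/4 (O(p, n) = ½ - (p + 290)*(n + n)/8 = ½ - (290 + p)*2*n/8 = ½ - n*(290 + p)/4)
1/O(5*2 + 2, 173) = 1/(½ - 145/2*173 - ¼*173*(5*2 + 2)) = 1/(½ - 25085/2 - ¼*173*(10 + 2)) = 1/(½ - 25085/2 - ¼*173*12) = 1/(½ - 25085/2 - 519) = 1/(-13061) = -1/13061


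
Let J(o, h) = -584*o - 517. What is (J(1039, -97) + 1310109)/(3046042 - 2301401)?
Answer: 702816/744641 ≈ 0.94383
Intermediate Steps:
J(o, h) = -517 - 584*o
(J(1039, -97) + 1310109)/(3046042 - 2301401) = ((-517 - 584*1039) + 1310109)/(3046042 - 2301401) = ((-517 - 606776) + 1310109)/744641 = (-607293 + 1310109)*(1/744641) = 702816*(1/744641) = 702816/744641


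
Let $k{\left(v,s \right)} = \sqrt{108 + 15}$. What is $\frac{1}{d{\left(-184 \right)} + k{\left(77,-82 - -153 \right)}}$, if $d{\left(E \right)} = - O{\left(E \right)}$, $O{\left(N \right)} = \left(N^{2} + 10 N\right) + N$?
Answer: $- \frac{31832}{1013276101} - \frac{\sqrt{123}}{1013276101} \approx -3.1426 \cdot 10^{-5}$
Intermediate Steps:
$k{\left(v,s \right)} = \sqrt{123}$
$O{\left(N \right)} = N^{2} + 11 N$
$d{\left(E \right)} = - E \left(11 + E\right)$
$\frac{1}{d{\left(-184 \right)} + k{\left(77,-82 - -153 \right)}} = \frac{1}{\left(-1\right) \left(-184\right) \left(11 - 184\right) + \sqrt{123}} = \frac{1}{\left(-1\right) \left(-184\right) \left(-173\right) + \sqrt{123}} = \frac{1}{-31832 + \sqrt{123}}$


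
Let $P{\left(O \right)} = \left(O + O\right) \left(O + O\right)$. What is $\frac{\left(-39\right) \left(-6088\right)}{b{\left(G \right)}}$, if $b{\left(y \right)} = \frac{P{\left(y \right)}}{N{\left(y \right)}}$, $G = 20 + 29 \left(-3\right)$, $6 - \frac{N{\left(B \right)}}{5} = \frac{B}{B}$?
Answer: $\frac{1483950}{4489} \approx 330.57$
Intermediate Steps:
$N{\left(B \right)} = 25$ ($N{\left(B \right)} = 30 - 5 \frac{B}{B} = 30 - 5 = 25$)
$G = -67$ ($G = 20 - 87 = -67$)
$P{\left(O \right)} = 4 O^{2}$ ($P{\left(O \right)} = 2 O 2 O = 4 O^{2}$)
$b{\left(y \right)} = \frac{4 y^{2}}{25}$
$\frac{\left(-39\right) \left(-6088\right)}{b{\left(G \right)}} = \frac{\left(-39\right) \left(-6088\right)}{\frac{4}{25} \left(-67\right)^{2}} = \frac{237432}{\frac{4}{25} \cdot 4489} = \frac{237432}{\frac{17956}{25}} = 237432 \cdot \frac{25}{17956} = \frac{1483950}{4489}$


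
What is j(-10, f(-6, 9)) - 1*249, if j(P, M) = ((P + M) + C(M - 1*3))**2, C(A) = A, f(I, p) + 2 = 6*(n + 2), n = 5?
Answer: 4240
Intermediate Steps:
f(I, p) = 40 (f(I, p) = -2 + 6*(5 + 2) = -2 + 6*7 = -2 + 42 = 40)
j(P, M) = (-3 + P + 2*M)**2 (j(P, M) = ((P + M) + (M - 1*3))**2 = ((M + P) + (M - 3))**2 = ((M + P) + (-3 + M))**2 = (-3 + P + 2*M)**2)
j(-10, f(-6, 9)) - 1*249 = (-3 - 10 + 2*40)**2 - 1*249 = (-3 - 10 + 80)**2 - 249 = 67**2 - 249 = 4489 - 249 = 4240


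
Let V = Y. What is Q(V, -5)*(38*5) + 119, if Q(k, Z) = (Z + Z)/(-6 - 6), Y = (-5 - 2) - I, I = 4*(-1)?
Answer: 832/3 ≈ 277.33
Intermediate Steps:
I = -4
Y = -3 (Y = (-5 - 2) - 1*(-4) = -7 + 4 = -3)
V = -3
Q(k, Z) = -Z/6 (Q(k, Z) = (2*Z)/(-12) = (2*Z)*(-1/12) = -Z/6)
Q(V, -5)*(38*5) + 119 = (-⅙*(-5))*(38*5) + 119 = (⅚)*190 + 119 = 475/3 + 119 = 832/3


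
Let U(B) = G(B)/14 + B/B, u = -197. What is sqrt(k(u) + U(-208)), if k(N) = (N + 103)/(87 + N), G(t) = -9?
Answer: sqrt(718410)/770 ≈ 1.1008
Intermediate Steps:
k(N) = (103 + N)/(87 + N)
U(B) = 5/14 (U(B) = -9/14 + B/B = -9*1/14 + 1 = -9/14 + 1 = 5/14)
sqrt(k(u) + U(-208)) = sqrt((103 - 197)/(87 - 197) + 5/14) = sqrt(-94/(-110) + 5/14) = sqrt(-1/110*(-94) + 5/14) = sqrt(47/55 + 5/14) = sqrt(933/770) = sqrt(718410)/770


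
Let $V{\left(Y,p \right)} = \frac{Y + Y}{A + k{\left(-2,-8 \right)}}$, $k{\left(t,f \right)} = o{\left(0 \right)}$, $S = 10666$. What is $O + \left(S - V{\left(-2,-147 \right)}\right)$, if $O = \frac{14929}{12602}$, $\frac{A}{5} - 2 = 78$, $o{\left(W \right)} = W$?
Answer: $\frac{6721399351}{630100} \approx 10667.0$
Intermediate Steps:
$k{\left(t,f \right)} = 0$
$A = 400$ ($A = 10 + 5 \cdot 78 = 10 + 390 = 400$)
$V{\left(Y,p \right)} = \frac{Y}{200}$ ($V{\left(Y,p \right)} = \frac{Y + Y}{400 + 0} = \frac{2 Y}{400} = 2 Y \frac{1}{400} = \frac{Y}{200}$)
$O = \frac{14929}{12602}$ ($O = 14929 \cdot \frac{1}{12602} = \frac{14929}{12602} \approx 1.1847$)
$O + \left(S - V{\left(-2,-147 \right)}\right) = \frac{14929}{12602} + \left(10666 - \frac{1}{200} \left(-2\right)\right) = \frac{14929}{12602} + \left(10666 - - \frac{1}{100}\right) = \frac{14929}{12602} + \left(10666 + \frac{1}{100}\right) = \frac{14929}{12602} + \frac{1066601}{100} = \frac{6721399351}{630100}$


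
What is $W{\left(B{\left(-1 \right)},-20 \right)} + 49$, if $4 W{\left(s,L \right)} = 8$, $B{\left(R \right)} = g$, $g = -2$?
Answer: $51$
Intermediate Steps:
$B{\left(R \right)} = -2$
$W{\left(s,L \right)} = 2$ ($W{\left(s,L \right)} = \frac{1}{4} \cdot 8 = 2$)
$W{\left(B{\left(-1 \right)},-20 \right)} + 49 = 2 + 49 = 51$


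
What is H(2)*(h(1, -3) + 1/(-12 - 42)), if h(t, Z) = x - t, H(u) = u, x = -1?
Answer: -109/27 ≈ -4.0370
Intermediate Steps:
h(t, Z) = -1 - t
H(2)*(h(1, -3) + 1/(-12 - 42)) = 2*((-1 - 1*1) + 1/(-12 - 42)) = 2*((-1 - 1) + 1/(-54)) = 2*(-2 - 1/54) = 2*(-109/54) = -109/27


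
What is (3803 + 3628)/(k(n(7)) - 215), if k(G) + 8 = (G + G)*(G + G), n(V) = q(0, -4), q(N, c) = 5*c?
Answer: 2477/459 ≈ 5.3965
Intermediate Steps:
n(V) = -20 (n(V) = 5*(-4) = -20)
k(G) = -8 + 4*G² (k(G) = -8 + (G + G)*(G + G) = -8 + (2*G)*(2*G) = -8 + 4*G²)
(3803 + 3628)/(k(n(7)) - 215) = (3803 + 3628)/((-8 + 4*(-20)²) - 215) = 7431/((-8 + 4*400) - 215) = 7431/((-8 + 1600) - 215) = 7431/(1592 - 215) = 7431/1377 = 7431*(1/1377) = 2477/459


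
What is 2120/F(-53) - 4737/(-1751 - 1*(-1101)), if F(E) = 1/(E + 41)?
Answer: -16531263/650 ≈ -25433.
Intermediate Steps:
F(E) = 1/(41 + E)
2120/F(-53) - 4737/(-1751 - 1*(-1101)) = 2120/(1/(41 - 53)) - 4737/(-1751 - 1*(-1101)) = 2120/(1/(-12)) - 4737/(-1751 + 1101) = 2120/(-1/12) - 4737/(-650) = 2120*(-12) - 4737*(-1/650) = -25440 + 4737/650 = -16531263/650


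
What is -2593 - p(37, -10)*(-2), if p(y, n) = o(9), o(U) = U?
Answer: -2575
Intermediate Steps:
p(y, n) = 9
-2593 - p(37, -10)*(-2) = -2593 - 9*(-2) = -2593 - 1*(-18) = -2593 + 18 = -2575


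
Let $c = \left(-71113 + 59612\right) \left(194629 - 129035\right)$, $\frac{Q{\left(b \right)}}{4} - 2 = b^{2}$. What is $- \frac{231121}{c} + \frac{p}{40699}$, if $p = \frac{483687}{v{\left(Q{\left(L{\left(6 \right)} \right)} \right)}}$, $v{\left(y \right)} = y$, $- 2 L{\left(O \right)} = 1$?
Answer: $\frac{40552942544921}{30703186979206} \approx 1.3208$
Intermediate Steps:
$L{\left(O \right)} = - \frac{1}{2}$ ($L{\left(O \right)} = \left(- \frac{1}{2}\right) 1 = - \frac{1}{2}$)
$Q{\left(b \right)} = 8 + 4 b^{2}$
$p = 53743$ ($p = \frac{483687}{8 + 4 \left(- \frac{1}{2}\right)^{2}} = \frac{483687}{8 + 4 \cdot \frac{1}{4}} = \frac{483687}{8 + 1} = \frac{483687}{9} = 483687 \cdot \frac{1}{9} = 53743$)
$c = -754396594$ ($c = \left(-11501\right) 65594 = -754396594$)
$- \frac{231121}{c} + \frac{p}{40699} = - \frac{231121}{-754396594} + \frac{53743}{40699} = \left(-231121\right) \left(- \frac{1}{754396594}\right) + 53743 \cdot \frac{1}{40699} = \frac{231121}{754396594} + \frac{53743}{40699} = \frac{40552942544921}{30703186979206}$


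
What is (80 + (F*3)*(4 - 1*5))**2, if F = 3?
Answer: 5041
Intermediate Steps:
(80 + (F*3)*(4 - 1*5))**2 = (80 + (3*3)*(4 - 1*5))**2 = (80 + 9*(4 - 5))**2 = (80 + 9*(-1))**2 = (80 - 9)**2 = 71**2 = 5041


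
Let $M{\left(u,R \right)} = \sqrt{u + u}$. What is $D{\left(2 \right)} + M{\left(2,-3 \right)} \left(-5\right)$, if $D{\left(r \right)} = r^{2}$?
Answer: $-6$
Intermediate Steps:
$M{\left(u,R \right)} = \sqrt{2} \sqrt{u}$ ($M{\left(u,R \right)} = \sqrt{2 u} = \sqrt{2} \sqrt{u}$)
$D{\left(2 \right)} + M{\left(2,-3 \right)} \left(-5\right) = 2^{2} + \sqrt{2} \sqrt{2} \left(-5\right) = 4 + 2 \left(-5\right) = 4 - 10 = -6$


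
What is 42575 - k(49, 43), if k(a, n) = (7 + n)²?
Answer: 40075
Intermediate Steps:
42575 - k(49, 43) = 42575 - (7 + 43)² = 42575 - 1*50² = 42575 - 1*2500 = 42575 - 2500 = 40075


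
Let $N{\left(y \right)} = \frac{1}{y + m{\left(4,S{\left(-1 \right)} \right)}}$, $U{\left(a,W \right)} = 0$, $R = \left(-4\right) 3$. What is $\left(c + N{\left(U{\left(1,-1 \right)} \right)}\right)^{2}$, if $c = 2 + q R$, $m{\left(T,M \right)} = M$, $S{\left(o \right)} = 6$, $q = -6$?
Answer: $\frac{198025}{36} \approx 5500.7$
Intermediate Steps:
$R = -12$
$N{\left(y \right)} = \frac{1}{6 + y}$ ($N{\left(y \right)} = \frac{1}{y + 6} = \frac{1}{6 + y}$)
$c = 74$ ($c = 2 - -72 = 2 + 72 = 74$)
$\left(c + N{\left(U{\left(1,-1 \right)} \right)}\right)^{2} = \left(74 + \frac{1}{6 + 0}\right)^{2} = \left(74 + \frac{1}{6}\right)^{2} = \left(\frac{445}{6}\right)^{2} = \frac{198025}{36}$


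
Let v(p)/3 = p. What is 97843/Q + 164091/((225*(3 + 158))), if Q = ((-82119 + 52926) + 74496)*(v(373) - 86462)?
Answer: 70491165860096/15561833064225 ≈ 4.5297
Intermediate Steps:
v(p) = 3*p
Q = -3866293929 (Q = ((-82119 + 52926) + 74496)*(3*373 - 86462) = (-29193 + 74496)*(1119 - 86462) = 45303*(-85343) = -3866293929)
97843/Q + 164091/((225*(3 + 158))) = 97843/(-3866293929) + 164091/((225*(3 + 158))) = 97843*(-1/3866293929) + 164091/((225*161)) = -97843/3866293929 + 164091/36225 = -97843/3866293929 + 164091*(1/36225) = -97843/3866293929 + 54697/12075 = 70491165860096/15561833064225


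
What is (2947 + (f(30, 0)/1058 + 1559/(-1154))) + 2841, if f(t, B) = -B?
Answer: 6677793/1154 ≈ 5786.6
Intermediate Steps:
(2947 + (f(30, 0)/1058 + 1559/(-1154))) + 2841 = (2947 + (-1*0/1058 + 1559/(-1154))) + 2841 = (2947 + (0*(1/1058) + 1559*(-1/1154))) + 2841 = (2947 + (0 - 1559/1154)) + 2841 = (2947 - 1559/1154) + 2841 = 3399279/1154 + 2841 = 6677793/1154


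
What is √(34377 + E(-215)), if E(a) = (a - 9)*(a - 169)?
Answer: 21*√273 ≈ 346.98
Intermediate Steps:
E(a) = (-169 + a)*(-9 + a) (E(a) = (-9 + a)*(-169 + a) = (-169 + a)*(-9 + a))
√(34377 + E(-215)) = √(34377 + (1521 + (-215)² - 178*(-215))) = √(34377 + (1521 + 46225 + 38270)) = √(34377 + 86016) = √120393 = 21*√273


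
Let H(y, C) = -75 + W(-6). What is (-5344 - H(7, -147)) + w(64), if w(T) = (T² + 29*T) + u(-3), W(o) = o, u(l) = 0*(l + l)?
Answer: 689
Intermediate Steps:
u(l) = 0 (u(l) = 0*(2*l) = 0)
H(y, C) = -81 (H(y, C) = -75 - 6 = -81)
w(T) = T² + 29*T (w(T) = (T² + 29*T) + 0 = T² + 29*T)
(-5344 - H(7, -147)) + w(64) = (-5344 - 1*(-81)) + 64*(29 + 64) = (-5344 + 81) + 64*93 = -5263 + 5952 = 689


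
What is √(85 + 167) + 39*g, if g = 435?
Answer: 16965 + 6*√7 ≈ 16981.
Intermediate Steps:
√(85 + 167) + 39*g = √(85 + 167) + 39*435 = √252 + 16965 = 6*√7 + 16965 = 16965 + 6*√7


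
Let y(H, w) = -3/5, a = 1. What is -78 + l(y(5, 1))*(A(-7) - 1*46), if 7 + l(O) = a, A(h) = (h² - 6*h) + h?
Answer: -306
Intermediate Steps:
A(h) = h² - 5*h
y(H, w) = -⅗ (y(H, w) = -3*⅕ = -⅗)
l(O) = -6 (l(O) = -7 + 1 = -6)
-78 + l(y(5, 1))*(A(-7) - 1*46) = -78 - 6*(-7*(-5 - 7) - 1*46) = -78 - 6*(-7*(-12) - 46) = -78 - 6*(84 - 46) = -78 - 6*38 = -78 - 228 = -306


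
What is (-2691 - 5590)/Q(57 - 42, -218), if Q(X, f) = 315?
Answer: -1183/45 ≈ -26.289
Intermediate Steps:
(-2691 - 5590)/Q(57 - 42, -218) = (-2691 - 5590)/315 = -8281*1/315 = -1183/45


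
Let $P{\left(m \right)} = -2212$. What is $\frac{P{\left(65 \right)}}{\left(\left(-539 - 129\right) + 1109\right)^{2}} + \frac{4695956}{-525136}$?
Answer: $- \frac{1419931397}{158585364} \approx -8.9537$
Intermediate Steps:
$\frac{P{\left(65 \right)}}{\left(\left(-539 - 129\right) + 1109\right)^{2}} + \frac{4695956}{-525136} = - \frac{2212}{\left(\left(-539 - 129\right) + 1109\right)^{2}} + \frac{4695956}{-525136} = - \frac{2212}{\left(-668 + 1109\right)^{2}} + 4695956 \left(- \frac{1}{525136}\right) = - \frac{2212}{441^{2}} - \frac{51043}{5708} = - \frac{2212}{194481} - \frac{51043}{5708} = \left(-2212\right) \frac{1}{194481} - \frac{51043}{5708} = - \frac{316}{27783} - \frac{51043}{5708} = - \frac{1419931397}{158585364}$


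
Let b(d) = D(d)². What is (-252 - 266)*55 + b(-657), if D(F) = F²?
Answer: 186320830711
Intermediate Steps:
b(d) = d⁴ (b(d) = (d²)² = d⁴)
(-252 - 266)*55 + b(-657) = (-252 - 266)*55 + (-657)⁴ = -518*55 + 186320859201 = -28490 + 186320859201 = 186320830711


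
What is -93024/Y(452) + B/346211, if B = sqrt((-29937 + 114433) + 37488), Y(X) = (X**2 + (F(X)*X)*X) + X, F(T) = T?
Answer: -23256/23137541 + 8*sqrt(1906)/346211 ≈ 3.6930e-6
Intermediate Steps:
Y(X) = X + X**2 + X**3 (Y(X) = (X**2 + (X*X)*X) + X = (X**2 + X**2*X) + X = (X**2 + X**3) + X = X + X**2 + X**3)
B = 8*sqrt(1906) (B = sqrt(84496 + 37488) = sqrt(121984) = 8*sqrt(1906) ≈ 349.26)
-93024/Y(452) + B/346211 = -93024*1/(452*(1 + 452 + 452**2)) + (8*sqrt(1906))/346211 = -93024*1/(452*(1 + 452 + 204304)) + (8*sqrt(1906))*(1/346211) = -93024/(452*204757) + 8*sqrt(1906)/346211 = -93024/92550164 + 8*sqrt(1906)/346211 = -93024*1/92550164 + 8*sqrt(1906)/346211 = -23256/23137541 + 8*sqrt(1906)/346211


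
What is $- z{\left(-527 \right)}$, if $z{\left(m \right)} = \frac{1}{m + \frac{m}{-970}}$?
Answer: $\frac{970}{510663} \approx 0.0018995$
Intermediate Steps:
$z{\left(m \right)} = \frac{970}{969 m}$ ($z{\left(m \right)} = \frac{1}{m + m \left(- \frac{1}{970}\right)} = \frac{1}{m - \frac{m}{970}} = \frac{1}{\frac{969}{970} m} = \frac{970}{969 m}$)
$- z{\left(-527 \right)} = - \frac{970}{969 \left(-527\right)} = - \frac{970 \left(-1\right)}{969 \cdot 527} = \left(-1\right) \left(- \frac{970}{510663}\right) = \frac{970}{510663}$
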